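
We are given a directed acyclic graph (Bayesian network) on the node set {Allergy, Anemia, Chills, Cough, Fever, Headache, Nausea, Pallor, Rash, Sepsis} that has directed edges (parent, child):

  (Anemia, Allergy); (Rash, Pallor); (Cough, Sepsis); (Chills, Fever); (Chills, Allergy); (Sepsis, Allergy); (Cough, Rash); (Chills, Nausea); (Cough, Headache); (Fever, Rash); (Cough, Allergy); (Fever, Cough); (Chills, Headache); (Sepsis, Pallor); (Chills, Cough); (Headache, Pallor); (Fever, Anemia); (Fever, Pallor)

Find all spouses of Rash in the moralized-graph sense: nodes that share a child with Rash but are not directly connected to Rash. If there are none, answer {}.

{Headache, Sepsis}

Children of Rash: Pallor.
  Pallor's other parents are Fever, Headache, Sepsis.
Excluding nodes already adjacent to Rash (Cough, Fever, Pallor), the co-parent-only contribution is {Headache, Sepsis}.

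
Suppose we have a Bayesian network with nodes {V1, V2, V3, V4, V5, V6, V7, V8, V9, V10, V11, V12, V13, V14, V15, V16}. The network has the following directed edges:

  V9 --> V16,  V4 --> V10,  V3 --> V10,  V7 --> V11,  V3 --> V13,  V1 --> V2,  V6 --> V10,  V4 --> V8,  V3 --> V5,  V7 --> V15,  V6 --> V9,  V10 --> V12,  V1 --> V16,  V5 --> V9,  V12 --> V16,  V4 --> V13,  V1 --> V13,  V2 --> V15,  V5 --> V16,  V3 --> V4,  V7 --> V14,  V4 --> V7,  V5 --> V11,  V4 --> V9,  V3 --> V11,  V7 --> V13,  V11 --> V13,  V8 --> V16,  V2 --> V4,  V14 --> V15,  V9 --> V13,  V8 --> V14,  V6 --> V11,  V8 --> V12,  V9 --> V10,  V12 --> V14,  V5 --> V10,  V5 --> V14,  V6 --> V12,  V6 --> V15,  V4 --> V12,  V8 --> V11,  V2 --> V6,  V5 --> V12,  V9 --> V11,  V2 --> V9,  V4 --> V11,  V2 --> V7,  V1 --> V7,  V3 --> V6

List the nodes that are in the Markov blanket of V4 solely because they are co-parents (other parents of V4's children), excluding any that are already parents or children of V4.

{V1, V5, V6}

Children of V4: V7, V8, V9, V10, V11, V12, V13.
  V7: V1, V2
  V8: —
  V9: V2, V5, V6
  V10: V3, V5, V6, V9
  V11: V3, V5, V6, V7, V8, V9
  V12: V5, V6, V8, V10
  V13: V1, V3, V7, V9, V11
Excluding nodes already adjacent to V4 (V2, V3, V7, V8, V9, V10, V11, V12, V13), the co-parent-only contribution is {V1, V5, V6}.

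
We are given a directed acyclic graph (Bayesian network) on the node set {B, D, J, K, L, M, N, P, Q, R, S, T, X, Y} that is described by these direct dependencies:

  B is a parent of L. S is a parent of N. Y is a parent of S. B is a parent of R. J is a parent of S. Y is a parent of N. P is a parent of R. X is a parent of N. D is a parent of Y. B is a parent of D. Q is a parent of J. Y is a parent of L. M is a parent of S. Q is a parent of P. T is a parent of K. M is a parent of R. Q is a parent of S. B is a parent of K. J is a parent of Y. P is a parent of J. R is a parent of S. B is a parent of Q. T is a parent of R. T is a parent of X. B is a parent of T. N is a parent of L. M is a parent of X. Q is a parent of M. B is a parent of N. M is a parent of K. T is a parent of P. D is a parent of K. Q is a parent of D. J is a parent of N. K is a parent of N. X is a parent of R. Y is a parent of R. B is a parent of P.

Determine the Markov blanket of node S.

By definition, MB(S) is built from S's parents, S's children, and the co-parents of S.
Parents of S: J, M, Q, R, Y.
S's children: N.
Co-parents of S (other parents of its children):
  N also has parents B, J, K, X, Y.
MB(S) = {B, J, K, M, N, Q, R, X, Y}.

{B, J, K, M, N, Q, R, X, Y}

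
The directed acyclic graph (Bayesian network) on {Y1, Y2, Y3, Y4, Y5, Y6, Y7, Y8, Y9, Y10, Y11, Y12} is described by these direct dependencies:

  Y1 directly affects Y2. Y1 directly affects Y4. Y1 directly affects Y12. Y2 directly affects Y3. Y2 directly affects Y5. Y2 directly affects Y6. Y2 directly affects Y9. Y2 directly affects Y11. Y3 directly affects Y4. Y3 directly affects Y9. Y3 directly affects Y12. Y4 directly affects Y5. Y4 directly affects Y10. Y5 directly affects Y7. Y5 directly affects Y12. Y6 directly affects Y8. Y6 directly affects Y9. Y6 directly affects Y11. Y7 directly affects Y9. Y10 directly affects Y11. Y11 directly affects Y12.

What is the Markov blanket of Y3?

{Y1, Y2, Y4, Y5, Y6, Y7, Y9, Y11, Y12}

Recall MB(v) = parents ∪ children ∪ spouses, where spouses are the other parents of v's children.
Y3 has parent Y2.
Y3 has children Y4, Y9, Y12.
Other parents of Y3's children:
  Y4: Y1
  Y9: Y2, Y6, Y7
  Y12: Y1, Y5, Y11
Taking the union gives {Y1, Y2, Y4, Y5, Y6, Y7, Y9, Y11, Y12}.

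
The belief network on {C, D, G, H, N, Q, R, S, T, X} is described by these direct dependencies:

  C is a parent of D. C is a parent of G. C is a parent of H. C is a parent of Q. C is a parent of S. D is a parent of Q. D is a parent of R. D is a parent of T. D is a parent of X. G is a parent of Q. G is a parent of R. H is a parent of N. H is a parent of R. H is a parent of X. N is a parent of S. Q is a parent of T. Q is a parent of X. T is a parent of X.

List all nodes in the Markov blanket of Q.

By definition, MB(Q) is built from Q's parents, Q's children, and the co-parents of Q.
Q's parents: C, D, G.
Children of Q: T, X.
Other parents of Q's children:
  T's other parent is D.
  parents(X) \ {Q} = {D, H, T}.
Union: {C, D, G} ∪ {T, X} ∪ {D, H, T} = {C, D, G, H, T, X}.

{C, D, G, H, T, X}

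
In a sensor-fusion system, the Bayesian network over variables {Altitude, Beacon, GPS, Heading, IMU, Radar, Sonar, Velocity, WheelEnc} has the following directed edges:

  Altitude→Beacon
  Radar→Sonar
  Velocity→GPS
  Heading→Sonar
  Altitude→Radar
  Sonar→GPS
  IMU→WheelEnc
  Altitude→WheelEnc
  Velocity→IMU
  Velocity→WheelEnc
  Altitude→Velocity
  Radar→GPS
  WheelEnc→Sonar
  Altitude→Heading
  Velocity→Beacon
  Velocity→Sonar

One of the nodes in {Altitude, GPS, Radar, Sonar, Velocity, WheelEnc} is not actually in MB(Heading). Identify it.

The Markov blanket of a node is its parents, its children, and the other parents of its children.
Heading has parent Altitude.
Children of Heading: Sonar.
Co-parents of Heading (other parents of its children):
  Sonar's other parents are Radar, Velocity, WheelEnc.
MB(Heading) = {Altitude, Radar, Sonar, Velocity, WheelEnc}.
GPS is neither a parent, child, nor co-parent of Heading, so it does not belong.

GPS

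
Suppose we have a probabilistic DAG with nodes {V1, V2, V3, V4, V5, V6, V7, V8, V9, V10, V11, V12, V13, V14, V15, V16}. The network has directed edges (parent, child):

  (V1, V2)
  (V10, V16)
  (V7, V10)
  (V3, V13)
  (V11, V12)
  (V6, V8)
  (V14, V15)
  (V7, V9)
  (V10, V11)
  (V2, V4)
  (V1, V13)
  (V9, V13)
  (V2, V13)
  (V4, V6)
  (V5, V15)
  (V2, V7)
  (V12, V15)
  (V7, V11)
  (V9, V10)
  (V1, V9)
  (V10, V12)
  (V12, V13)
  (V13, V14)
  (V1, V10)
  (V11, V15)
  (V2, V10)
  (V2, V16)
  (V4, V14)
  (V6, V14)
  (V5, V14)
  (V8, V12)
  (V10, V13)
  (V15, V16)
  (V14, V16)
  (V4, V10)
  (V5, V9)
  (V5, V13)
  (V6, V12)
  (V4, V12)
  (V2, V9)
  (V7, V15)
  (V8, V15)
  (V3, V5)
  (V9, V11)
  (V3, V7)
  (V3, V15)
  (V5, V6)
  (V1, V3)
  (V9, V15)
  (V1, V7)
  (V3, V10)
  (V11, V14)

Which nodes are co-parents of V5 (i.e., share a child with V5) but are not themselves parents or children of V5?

{V1, V2, V4, V7, V8, V10, V11, V12}

Children of V5: V6, V9, V13, V14, V15.
  V6: V4
  V9: V1, V2, V7
  V13: V1, V2, V3, V9, V10, V12
  V14: V4, V6, V11, V13
  V15: V3, V7, V8, V9, V11, V12, V14
Excluding nodes already adjacent to V5 (V3, V6, V9, V13, V14, V15), the co-parent-only contribution is {V1, V2, V4, V7, V8, V10, V11, V12}.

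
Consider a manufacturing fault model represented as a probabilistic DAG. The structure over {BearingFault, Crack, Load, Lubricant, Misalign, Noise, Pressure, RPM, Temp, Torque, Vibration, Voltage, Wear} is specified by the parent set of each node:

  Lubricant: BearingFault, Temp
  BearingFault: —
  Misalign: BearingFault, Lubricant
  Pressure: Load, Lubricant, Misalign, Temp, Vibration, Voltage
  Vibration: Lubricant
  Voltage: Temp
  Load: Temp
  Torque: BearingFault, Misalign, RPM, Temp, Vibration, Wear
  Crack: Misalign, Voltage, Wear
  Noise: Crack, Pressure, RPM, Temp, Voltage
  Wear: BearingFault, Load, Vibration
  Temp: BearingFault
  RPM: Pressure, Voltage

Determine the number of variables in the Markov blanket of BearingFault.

By definition, MB(BearingFault) is built from BearingFault's parents, BearingFault's children, and the co-parents of BearingFault.
BearingFault has children Lubricant, Misalign, Temp, Torque, Wear.
Pa(BearingFault) = {}.
Other parents of BearingFault's children:
  Temp has no other parent.
  Lubricant's other parent is Temp.
  parents(Misalign) \ {BearingFault} = {Lubricant}.
  Wear's other parents are Load, Vibration.
  parents(Torque) \ {BearingFault} = {Misalign, RPM, Temp, Vibration, Wear}.
MB(BearingFault) = {Load, Lubricant, Misalign, RPM, Temp, Torque, Vibration, Wear}, which has 8 nodes.

8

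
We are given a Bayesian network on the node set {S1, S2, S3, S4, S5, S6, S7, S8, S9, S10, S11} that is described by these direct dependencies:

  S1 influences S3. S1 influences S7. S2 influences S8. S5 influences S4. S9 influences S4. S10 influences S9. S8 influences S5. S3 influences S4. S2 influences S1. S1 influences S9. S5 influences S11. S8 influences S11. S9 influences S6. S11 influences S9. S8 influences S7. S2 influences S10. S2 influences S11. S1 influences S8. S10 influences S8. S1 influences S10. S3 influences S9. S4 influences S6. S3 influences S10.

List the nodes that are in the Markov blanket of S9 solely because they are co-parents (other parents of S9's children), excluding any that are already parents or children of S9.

Children of S9: S4, S6.
  S4: S3, S5
  S6: S4
Excluding nodes already adjacent to S9 (S1, S3, S4, S6, S10, S11), the co-parent-only contribution is {S5}.

{S5}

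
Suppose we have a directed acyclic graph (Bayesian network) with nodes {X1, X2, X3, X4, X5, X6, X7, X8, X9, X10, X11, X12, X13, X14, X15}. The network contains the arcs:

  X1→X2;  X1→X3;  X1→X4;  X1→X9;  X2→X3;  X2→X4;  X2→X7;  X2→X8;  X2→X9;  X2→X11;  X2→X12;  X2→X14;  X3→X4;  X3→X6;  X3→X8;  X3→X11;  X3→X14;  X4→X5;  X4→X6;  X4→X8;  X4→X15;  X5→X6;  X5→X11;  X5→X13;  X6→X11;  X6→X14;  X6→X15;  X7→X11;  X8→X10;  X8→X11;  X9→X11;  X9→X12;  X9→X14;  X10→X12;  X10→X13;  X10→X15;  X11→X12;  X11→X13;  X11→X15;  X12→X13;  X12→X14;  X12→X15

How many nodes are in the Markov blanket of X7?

X7's parents: X2.
X7 has child X11.
For each child, the remaining parents (spouses of X7):
  X11: X2, X3, X5, X6, X8, X9
MB(X7) = {X2, X3, X5, X6, X8, X9, X11}, which has 7 nodes.

7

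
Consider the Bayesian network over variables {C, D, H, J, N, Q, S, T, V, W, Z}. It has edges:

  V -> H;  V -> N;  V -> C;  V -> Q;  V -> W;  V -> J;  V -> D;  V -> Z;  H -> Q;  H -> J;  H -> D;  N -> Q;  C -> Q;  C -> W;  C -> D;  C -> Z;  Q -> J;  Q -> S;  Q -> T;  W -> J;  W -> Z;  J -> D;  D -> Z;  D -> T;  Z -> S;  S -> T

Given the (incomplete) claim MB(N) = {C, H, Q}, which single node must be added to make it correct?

V

The Markov blanket of a node is its parents, its children, and the other parents of its children.
N has child Q.
N's parents: V.
Co-parents of N (other parents of its children):
  Q's other parents are C, H, V.
MB(N) = {C, H, Q, V}.
Comparing with the claimed set, V is missing.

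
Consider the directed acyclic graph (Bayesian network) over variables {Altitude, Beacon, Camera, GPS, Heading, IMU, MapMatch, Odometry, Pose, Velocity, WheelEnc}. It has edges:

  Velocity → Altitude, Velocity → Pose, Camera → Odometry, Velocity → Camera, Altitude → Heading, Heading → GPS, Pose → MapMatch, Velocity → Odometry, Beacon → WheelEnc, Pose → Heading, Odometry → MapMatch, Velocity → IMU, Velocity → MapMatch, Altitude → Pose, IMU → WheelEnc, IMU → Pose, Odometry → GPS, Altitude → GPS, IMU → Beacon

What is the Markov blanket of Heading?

Heading's parents: Altitude, Pose.
Heading's children: GPS.
For each child, the remaining parents (spouses of Heading):
  parents(GPS) \ {Heading} = {Altitude, Odometry}.
Taking the union gives {Altitude, GPS, Odometry, Pose}.

{Altitude, GPS, Odometry, Pose}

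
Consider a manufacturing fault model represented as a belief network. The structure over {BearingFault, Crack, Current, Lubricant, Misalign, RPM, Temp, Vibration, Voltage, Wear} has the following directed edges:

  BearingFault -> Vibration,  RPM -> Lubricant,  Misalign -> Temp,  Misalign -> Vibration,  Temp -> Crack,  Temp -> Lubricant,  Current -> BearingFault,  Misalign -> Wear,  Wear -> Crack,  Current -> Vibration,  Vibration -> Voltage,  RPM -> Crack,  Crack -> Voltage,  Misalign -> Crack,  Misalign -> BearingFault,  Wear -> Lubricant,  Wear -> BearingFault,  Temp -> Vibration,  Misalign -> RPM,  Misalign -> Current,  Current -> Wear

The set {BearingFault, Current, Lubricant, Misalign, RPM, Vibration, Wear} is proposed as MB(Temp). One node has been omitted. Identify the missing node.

The Markov blanket of a node is its parents, its children, and the other parents of its children.
Ch(Temp) = {Crack, Lubricant, Vibration}.
Temp has parent Misalign.
Parents of each child, excluding Temp:
  Crack: Misalign, RPM, Wear
  Vibration: BearingFault, Current, Misalign
  Lubricant: RPM, Wear
MB(Temp) = {BearingFault, Crack, Current, Lubricant, Misalign, RPM, Vibration, Wear}.
Comparing with the claimed set, Crack is missing.

Crack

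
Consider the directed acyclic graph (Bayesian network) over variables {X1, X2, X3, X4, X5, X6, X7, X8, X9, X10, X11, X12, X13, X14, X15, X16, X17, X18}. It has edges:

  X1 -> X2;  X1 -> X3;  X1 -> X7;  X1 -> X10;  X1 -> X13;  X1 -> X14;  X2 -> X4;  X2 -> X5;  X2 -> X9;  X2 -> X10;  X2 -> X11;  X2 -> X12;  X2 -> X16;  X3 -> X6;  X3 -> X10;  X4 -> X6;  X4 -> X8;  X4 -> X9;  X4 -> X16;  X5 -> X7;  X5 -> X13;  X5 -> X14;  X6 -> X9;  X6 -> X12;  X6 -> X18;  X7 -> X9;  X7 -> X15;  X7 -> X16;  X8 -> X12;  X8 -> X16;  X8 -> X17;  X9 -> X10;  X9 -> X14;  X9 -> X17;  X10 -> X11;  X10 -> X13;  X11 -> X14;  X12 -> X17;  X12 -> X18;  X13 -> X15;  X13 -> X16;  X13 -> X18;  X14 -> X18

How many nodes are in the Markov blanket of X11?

By definition, MB(X11) is built from X11's parents, X11's children, and the co-parents of X11.
X11 has parents X2, X10.
X11 has child X14.
Other parents of X11's children:
  X14: X1, X5, X9
MB(X11) = {X1, X2, X5, X9, X10, X14}, which has 6 nodes.

6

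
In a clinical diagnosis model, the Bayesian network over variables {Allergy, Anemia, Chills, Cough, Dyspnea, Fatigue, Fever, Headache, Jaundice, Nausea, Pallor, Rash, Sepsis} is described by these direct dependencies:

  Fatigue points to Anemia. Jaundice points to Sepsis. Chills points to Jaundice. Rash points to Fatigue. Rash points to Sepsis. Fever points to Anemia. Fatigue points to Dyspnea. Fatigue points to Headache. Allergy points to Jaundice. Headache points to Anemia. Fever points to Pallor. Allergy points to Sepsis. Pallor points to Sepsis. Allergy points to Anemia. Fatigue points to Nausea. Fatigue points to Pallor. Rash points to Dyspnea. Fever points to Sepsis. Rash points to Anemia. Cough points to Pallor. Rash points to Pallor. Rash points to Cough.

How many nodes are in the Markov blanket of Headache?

5

Headache's parents: Fatigue.
Children of Headache: Anemia.
Other parents of Headache's children:
  Anemia: Allergy, Fatigue, Fever, Rash
MB(Headache) = {Allergy, Anemia, Fatigue, Fever, Rash}, which has 5 nodes.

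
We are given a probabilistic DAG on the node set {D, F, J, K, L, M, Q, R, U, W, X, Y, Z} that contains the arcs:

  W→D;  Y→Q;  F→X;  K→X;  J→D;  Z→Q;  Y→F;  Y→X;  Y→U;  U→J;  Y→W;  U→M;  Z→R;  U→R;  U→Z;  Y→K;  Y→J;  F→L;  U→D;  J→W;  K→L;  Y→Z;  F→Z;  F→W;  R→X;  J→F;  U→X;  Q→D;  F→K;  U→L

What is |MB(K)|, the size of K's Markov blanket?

K has parents F, Y.
Ch(K) = {L, X}.
Co-parents of K (other parents of its children):
  L: F, U
  X: F, R, U, Y
MB(K) = {F, L, R, U, X, Y}, which has 6 nodes.

6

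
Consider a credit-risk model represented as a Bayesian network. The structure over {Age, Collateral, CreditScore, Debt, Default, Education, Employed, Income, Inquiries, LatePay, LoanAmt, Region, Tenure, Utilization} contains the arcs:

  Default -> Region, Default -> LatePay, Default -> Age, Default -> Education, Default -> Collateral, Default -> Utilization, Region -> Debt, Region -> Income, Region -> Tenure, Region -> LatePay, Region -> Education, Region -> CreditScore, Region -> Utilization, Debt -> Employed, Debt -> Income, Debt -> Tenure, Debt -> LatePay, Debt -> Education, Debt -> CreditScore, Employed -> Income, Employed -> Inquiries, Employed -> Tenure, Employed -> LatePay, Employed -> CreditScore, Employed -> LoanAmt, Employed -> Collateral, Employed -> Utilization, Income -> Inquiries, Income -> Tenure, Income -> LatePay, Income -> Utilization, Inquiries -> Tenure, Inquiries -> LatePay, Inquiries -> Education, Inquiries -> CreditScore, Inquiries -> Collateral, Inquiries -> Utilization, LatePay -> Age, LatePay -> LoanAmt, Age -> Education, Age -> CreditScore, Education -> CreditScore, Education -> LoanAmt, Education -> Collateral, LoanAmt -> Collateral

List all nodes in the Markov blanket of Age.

Recall MB(v) = parents ∪ children ∪ spouses, where spouses are the other parents of v's children.
Age has parents Default, LatePay.
Age's children: CreditScore, Education.
For each child, the remaining parents (spouses of Age):
  Education also has parents Debt, Default, Inquiries, Region.
  CreditScore also has parents Debt, Education, Employed, Inquiries, Region.
MB(Age) = {CreditScore, Debt, Default, Education, Employed, Inquiries, LatePay, Region}.

{CreditScore, Debt, Default, Education, Employed, Inquiries, LatePay, Region}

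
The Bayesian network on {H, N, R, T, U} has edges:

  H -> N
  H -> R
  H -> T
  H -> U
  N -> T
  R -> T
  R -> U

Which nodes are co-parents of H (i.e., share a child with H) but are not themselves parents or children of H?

Children of H: N, R, T, U.
  N: no additional parents.
  R: no additional parents.
  T also has parents N, R.
  U also has parent R.
Excluding nodes already adjacent to H (N, R, T, U), the co-parent-only contribution is {}.

{}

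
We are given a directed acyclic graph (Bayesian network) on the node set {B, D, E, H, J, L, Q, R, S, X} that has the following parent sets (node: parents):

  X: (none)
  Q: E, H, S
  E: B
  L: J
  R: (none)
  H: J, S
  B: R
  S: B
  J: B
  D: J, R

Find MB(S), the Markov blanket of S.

S's children: H, Q.
S has parent B.
Other parents of S's children:
  H: J
  Q: E, H
Taking the union gives {B, E, H, J, Q}.

{B, E, H, J, Q}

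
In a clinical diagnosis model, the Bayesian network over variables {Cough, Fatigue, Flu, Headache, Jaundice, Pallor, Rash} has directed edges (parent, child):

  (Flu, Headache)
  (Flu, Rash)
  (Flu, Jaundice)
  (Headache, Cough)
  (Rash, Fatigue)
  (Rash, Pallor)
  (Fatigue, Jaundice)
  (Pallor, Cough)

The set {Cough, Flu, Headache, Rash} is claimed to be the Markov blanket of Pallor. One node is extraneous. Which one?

Pa(Pallor) = {Rash}.
Ch(Pallor) = {Cough}.
For each child, the remaining parents (spouses of Pallor):
  Cough also has parent Headache.
MB(Pallor) = {Cough, Headache, Rash}.
Flu is neither a parent, child, nor co-parent of Pallor, so it does not belong.

Flu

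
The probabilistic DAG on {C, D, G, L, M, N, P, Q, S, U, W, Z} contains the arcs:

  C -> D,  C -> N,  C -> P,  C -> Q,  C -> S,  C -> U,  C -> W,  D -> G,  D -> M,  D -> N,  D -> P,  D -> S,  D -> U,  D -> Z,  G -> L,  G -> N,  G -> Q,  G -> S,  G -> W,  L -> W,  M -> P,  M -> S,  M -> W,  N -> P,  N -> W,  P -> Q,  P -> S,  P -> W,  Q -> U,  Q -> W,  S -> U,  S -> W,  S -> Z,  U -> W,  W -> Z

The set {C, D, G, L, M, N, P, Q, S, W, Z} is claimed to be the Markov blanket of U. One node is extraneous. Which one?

Z

A node's Markov blanket = Pa ∪ Ch ∪ (parents of Ch other than the node itself).
U has child W.
Pa(U) = {C, D, Q, S}.
Other parents of U's children:
  parents(W) \ {U} = {C, G, L, M, N, P, Q, S}.
MB(U) = {C, D, G, L, M, N, P, Q, S, W}.
Z is neither a parent, child, nor co-parent of U, so it does not belong.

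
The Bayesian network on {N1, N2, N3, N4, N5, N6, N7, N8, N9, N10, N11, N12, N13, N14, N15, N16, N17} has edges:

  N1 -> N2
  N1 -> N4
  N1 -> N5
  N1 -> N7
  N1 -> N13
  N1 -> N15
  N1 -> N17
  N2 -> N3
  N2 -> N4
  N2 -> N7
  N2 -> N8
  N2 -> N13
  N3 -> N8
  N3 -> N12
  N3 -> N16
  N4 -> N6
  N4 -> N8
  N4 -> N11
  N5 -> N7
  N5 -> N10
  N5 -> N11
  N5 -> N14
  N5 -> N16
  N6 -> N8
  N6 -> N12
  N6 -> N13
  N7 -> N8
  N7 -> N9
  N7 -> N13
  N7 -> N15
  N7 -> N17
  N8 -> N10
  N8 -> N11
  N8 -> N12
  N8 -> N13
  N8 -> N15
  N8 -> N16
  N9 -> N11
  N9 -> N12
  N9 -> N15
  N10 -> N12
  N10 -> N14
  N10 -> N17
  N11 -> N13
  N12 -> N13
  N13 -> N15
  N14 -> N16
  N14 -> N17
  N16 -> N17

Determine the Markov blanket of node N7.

N7's children: N8, N9, N13, N15, N17.
Parents of N7: N1, N2, N5.
Co-parents of N7 (other parents of its children):
  N8's other parents are N2, N3, N4, N6.
  N9 has no other parent.
  N13's other parents are N1, N2, N6, N8, N11, N12.
  N15 also has parents N1, N8, N9, N13.
  parents(N17) \ {N7} = {N1, N10, N14, N16}.
MB(N7) = {N1, N2, N3, N4, N5, N6, N8, N9, N10, N11, N12, N13, N14, N15, N16, N17}.

{N1, N2, N3, N4, N5, N6, N8, N9, N10, N11, N12, N13, N14, N15, N16, N17}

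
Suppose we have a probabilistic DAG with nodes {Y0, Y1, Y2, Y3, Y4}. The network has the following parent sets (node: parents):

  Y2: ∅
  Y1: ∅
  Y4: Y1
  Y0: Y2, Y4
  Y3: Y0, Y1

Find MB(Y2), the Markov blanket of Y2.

{Y0, Y4}

Y2's parents: none.
Ch(Y2) = {Y0}.
For each child, the remaining parents (spouses of Y2):
  Y0: Y4
MB(Y2) = {Y0, Y4}.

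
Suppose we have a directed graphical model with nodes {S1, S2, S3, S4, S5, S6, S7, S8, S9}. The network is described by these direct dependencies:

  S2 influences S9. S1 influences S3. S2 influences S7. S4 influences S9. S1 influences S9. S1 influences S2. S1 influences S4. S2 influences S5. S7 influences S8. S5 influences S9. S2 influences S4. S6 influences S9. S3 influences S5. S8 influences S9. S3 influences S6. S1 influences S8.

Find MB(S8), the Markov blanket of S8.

S8's children: S9.
Pa(S8) = {S1, S7}.
Parents of each child, excluding S8:
  S9: S1, S2, S4, S5, S6
MB(S8) = {S1, S2, S4, S5, S6, S7, S9}.

{S1, S2, S4, S5, S6, S7, S9}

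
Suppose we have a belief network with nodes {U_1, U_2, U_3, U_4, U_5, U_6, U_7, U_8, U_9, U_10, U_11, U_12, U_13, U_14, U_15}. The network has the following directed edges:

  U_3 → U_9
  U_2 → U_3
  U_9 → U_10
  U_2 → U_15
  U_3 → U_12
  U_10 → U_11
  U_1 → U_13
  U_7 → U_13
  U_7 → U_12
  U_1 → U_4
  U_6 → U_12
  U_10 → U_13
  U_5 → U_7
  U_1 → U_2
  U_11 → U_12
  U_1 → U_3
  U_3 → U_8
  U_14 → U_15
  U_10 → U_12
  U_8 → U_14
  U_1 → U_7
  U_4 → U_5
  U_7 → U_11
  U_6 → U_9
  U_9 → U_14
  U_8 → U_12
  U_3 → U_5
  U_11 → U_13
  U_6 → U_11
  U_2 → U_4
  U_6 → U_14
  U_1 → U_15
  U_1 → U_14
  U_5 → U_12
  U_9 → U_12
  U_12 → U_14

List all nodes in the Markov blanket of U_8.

U_8 has parent U_3.
U_8's children: U_12, U_14.
Parents of each child, excluding U_8:
  U_12's other parents are U_3, U_5, U_6, U_7, U_9, U_10, U_11.
  U_14 also has parents U_1, U_6, U_9, U_12.
MB(U_8) = {U_1, U_3, U_5, U_6, U_7, U_9, U_10, U_11, U_12, U_14}.

{U_1, U_3, U_5, U_6, U_7, U_9, U_10, U_11, U_12, U_14}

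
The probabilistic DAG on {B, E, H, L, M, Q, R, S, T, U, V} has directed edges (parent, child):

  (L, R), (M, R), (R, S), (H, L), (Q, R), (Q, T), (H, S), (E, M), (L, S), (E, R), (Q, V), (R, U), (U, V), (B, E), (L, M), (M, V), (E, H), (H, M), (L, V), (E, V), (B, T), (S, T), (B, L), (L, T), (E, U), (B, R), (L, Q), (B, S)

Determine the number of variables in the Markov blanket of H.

6

Children of H: L, M, S.
Parents of H: E.
For each child, the remaining parents (spouses of H):
  L's other parent is B.
  M also has parents E, L.
  S's other parents are B, L, R.
MB(H) = {B, E, L, M, R, S}, which has 6 nodes.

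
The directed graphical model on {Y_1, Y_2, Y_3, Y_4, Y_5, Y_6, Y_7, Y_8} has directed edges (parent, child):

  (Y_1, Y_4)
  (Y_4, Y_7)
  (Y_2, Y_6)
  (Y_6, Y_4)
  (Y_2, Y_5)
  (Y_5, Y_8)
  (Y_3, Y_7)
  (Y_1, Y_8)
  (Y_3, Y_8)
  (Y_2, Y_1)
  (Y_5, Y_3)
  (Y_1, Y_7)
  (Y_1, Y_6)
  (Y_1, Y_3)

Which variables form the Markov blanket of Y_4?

Recall MB(v) = parents ∪ children ∪ spouses, where spouses are the other parents of v's children.
Y_4's parents: Y_1, Y_6.
Children of Y_4: Y_7.
Other parents of Y_4's children:
  Y_7's other parents are Y_1, Y_3.
Union: {Y_1, Y_6} ∪ {Y_7} ∪ {Y_1, Y_3} = {Y_1, Y_3, Y_6, Y_7}.

{Y_1, Y_3, Y_6, Y_7}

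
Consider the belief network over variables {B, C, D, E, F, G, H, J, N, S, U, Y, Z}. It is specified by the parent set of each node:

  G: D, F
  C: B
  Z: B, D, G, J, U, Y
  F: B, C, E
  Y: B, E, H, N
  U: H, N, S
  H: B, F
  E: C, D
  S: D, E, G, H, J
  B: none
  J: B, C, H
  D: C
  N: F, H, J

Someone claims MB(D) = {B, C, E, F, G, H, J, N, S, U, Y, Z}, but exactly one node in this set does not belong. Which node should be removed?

By definition, MB(D) is built from D's parents, D's children, and the co-parents of D.
D has children E, G, S, Z.
Parents of D: C.
Parents of each child, excluding D:
  E's other parent is C.
  G also has parent F.
  S's other parents are E, G, H, J.
  Z's other parents are B, G, J, U, Y.
MB(D) = {B, C, E, F, G, H, J, S, U, Y, Z}.
N is neither a parent, child, nor co-parent of D, so it does not belong.

N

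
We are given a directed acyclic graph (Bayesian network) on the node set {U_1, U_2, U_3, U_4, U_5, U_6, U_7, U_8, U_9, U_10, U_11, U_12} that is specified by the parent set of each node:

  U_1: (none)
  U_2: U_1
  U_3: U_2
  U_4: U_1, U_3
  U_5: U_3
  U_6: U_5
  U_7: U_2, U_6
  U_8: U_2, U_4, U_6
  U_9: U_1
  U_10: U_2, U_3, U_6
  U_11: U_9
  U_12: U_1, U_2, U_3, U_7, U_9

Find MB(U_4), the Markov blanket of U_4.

By definition, MB(U_4) is built from U_4's parents, U_4's children, and the co-parents of U_4.
U_4's parents: U_1, U_3.
Children of U_4: U_8.
For each child, the remaining parents (spouses of U_4):
  parents(U_8) \ {U_4} = {U_2, U_6}.
Union: {U_1, U_3} ∪ {U_8} ∪ {U_2, U_6} = {U_1, U_2, U_3, U_6, U_8}.

{U_1, U_2, U_3, U_6, U_8}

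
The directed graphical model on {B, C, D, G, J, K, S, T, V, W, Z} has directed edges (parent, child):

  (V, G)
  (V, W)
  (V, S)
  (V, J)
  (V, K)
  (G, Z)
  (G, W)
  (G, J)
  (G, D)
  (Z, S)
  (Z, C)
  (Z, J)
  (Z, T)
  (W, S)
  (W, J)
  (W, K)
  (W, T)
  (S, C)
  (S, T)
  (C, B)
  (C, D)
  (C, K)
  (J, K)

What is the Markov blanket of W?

{C, G, J, K, S, T, V, Z}

W has parents G, V.
Ch(W) = {J, K, S, T}.
Co-parents of W (other parents of its children):
  parents(S) \ {W} = {V, Z}.
  J also has parents G, V, Z.
  K's other parents are C, J, V.
  T's other parents are S, Z.
So the Markov blanket of W is {C, G, J, K, S, T, V, Z}.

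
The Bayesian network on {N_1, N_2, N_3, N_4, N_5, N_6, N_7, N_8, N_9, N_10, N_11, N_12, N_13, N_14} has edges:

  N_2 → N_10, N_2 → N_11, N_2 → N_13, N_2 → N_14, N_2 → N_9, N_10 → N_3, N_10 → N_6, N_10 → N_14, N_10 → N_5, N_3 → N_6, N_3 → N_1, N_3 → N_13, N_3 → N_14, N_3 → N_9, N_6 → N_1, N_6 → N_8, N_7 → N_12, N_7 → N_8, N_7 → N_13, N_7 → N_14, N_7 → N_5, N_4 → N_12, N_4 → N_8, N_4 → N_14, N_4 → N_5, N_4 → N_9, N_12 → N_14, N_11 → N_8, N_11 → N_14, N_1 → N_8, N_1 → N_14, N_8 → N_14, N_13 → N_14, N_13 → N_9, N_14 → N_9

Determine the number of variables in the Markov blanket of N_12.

Parents of N_12: N_4, N_7.
N_12's children: N_14.
Co-parents of N_12 (other parents of its children):
  N_14: N_1, N_2, N_3, N_4, N_7, N_8, N_10, N_11, N_13
MB(N_12) = {N_1, N_2, N_3, N_4, N_7, N_8, N_10, N_11, N_13, N_14}, which has 10 nodes.

10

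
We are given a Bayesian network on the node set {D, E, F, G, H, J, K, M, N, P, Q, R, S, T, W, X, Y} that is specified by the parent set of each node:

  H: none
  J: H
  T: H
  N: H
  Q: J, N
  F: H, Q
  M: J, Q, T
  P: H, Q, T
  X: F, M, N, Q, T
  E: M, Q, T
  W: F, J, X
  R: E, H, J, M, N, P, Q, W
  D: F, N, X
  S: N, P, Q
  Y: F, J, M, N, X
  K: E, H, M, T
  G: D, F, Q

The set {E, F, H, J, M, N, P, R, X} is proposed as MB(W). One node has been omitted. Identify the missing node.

Recall MB(v) = parents ∪ children ∪ spouses, where spouses are the other parents of v's children.
W has parents F, J, X.
Ch(W) = {R}.
Parents of each child, excluding W:
  R: E, H, J, M, N, P, Q
MB(W) = {E, F, H, J, M, N, P, Q, R, X}.
Comparing with the claimed set, Q is missing.

Q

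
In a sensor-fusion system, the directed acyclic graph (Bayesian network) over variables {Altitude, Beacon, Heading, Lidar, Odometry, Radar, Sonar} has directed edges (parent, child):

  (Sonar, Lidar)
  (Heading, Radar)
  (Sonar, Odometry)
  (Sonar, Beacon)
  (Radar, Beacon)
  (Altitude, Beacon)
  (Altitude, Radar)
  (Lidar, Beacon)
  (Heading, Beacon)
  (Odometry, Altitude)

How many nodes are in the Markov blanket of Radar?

5

By definition, MB(Radar) is built from Radar's parents, Radar's children, and the co-parents of Radar.
Ch(Radar) = {Beacon}.
Parents of Radar: Altitude, Heading.
For each child, the remaining parents (spouses of Radar):
  Beacon's other parents are Altitude, Heading, Lidar, Sonar.
MB(Radar) = {Altitude, Beacon, Heading, Lidar, Sonar}, which has 5 nodes.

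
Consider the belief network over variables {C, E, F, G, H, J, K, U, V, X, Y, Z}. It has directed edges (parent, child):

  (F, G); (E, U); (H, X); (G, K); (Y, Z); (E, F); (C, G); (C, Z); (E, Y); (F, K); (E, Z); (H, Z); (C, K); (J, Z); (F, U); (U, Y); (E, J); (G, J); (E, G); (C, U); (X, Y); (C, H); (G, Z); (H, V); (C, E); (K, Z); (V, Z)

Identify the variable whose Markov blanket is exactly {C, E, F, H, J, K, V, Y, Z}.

G

The target node must have every member of {C, E, F, H, J, K, V, Y, Z} as a parent, child, or co-parent, and no others.
Parents of G: C, E, F; children: J, K, Z; co-parents: C, E, F, H, J, K, V, Y.
These exactly cover the given set, so the node is G.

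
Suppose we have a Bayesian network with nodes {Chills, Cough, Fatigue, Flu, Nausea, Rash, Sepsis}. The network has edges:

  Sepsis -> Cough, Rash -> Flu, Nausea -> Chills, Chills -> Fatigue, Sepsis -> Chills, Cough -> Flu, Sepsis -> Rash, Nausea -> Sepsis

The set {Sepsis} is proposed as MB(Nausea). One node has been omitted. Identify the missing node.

The Markov blanket of a node is its parents, its children, and the other parents of its children.
Nausea has no parents.
Nausea has children Chills, Sepsis.
For each child, the remaining parents (spouses of Nausea):
  Sepsis: —
  Chills: Sepsis
MB(Nausea) = {Chills, Sepsis}.
Comparing with the claimed set, Chills is missing.

Chills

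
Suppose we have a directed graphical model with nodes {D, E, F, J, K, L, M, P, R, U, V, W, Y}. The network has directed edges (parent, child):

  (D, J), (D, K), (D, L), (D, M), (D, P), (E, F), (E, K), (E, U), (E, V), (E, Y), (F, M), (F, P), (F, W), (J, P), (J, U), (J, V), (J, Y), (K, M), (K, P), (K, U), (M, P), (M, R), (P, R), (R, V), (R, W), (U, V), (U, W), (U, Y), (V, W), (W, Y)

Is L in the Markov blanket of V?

No

Pa(V) = {E, J, R, U}.
Ch(V) = {W}.
Other parents of V's children:
  W: F, R, U
MB(V) = {E, F, J, R, U, W}; L is not in this set.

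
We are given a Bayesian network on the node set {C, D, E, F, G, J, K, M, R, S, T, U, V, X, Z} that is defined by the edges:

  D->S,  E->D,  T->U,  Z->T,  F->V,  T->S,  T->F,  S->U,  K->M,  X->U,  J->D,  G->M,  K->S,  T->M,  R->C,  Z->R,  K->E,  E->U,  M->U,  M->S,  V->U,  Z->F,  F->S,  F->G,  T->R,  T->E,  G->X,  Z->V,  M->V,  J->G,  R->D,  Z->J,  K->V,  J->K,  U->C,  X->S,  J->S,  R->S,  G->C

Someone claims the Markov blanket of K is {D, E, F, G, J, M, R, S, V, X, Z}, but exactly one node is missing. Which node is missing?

T

K has children E, M, S, V.
K has parent J.
For each child, the remaining parents (spouses of K):
  parents(E) \ {K} = {T}.
  M's other parents are G, T.
  parents(S) \ {K} = {D, F, J, M, R, T, X}.
  parents(V) \ {K} = {F, M, Z}.
MB(K) = {D, E, F, G, J, M, R, S, T, V, X, Z}.
Comparing with the claimed set, T is missing.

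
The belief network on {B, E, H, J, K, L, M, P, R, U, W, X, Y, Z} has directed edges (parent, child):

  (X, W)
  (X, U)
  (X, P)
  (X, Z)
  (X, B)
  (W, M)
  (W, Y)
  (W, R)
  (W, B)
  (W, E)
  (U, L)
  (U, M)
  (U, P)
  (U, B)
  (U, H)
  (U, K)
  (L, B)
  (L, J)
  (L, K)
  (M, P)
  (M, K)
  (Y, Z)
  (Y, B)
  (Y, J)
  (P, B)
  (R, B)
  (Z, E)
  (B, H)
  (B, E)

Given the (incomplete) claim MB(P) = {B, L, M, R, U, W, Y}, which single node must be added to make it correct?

By definition, MB(P) is built from P's parents, P's children, and the co-parents of P.
P has child B.
Pa(P) = {M, U, X}.
Other parents of P's children:
  B: L, R, U, W, X, Y
MB(P) = {B, L, M, R, U, W, X, Y}.
Comparing with the claimed set, X is missing.

X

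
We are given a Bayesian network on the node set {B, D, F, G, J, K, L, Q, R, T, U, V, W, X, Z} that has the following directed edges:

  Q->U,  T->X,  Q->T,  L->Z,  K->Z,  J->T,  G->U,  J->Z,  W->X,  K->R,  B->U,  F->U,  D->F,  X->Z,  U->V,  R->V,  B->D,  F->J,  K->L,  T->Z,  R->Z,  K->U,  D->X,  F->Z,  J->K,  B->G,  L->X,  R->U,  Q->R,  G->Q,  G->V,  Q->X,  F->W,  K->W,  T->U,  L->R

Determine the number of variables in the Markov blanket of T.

A node's Markov blanket = Pa ∪ Ch ∪ (parents of Ch other than the node itself).
T has parents J, Q.
Children of T: U, X, Z.
Other parents of T's children:
  parents(U) \ {T} = {B, F, G, K, Q, R}.
  X's other parents are D, L, Q, W.
  Z also has parents F, J, K, L, R, X.
MB(T) = {B, D, F, G, J, K, L, Q, R, U, W, X, Z}, which has 13 nodes.

13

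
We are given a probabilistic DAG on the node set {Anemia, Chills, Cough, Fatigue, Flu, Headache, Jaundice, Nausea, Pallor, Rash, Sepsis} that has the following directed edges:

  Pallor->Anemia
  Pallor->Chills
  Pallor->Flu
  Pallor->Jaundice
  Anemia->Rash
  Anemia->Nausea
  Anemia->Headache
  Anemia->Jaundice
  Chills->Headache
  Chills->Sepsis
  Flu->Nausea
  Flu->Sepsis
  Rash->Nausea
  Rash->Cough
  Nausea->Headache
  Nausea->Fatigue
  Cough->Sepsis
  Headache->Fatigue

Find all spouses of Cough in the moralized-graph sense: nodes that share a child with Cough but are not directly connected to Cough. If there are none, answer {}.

Children of Cough: Sepsis.
  parents(Sepsis) \ {Cough} = {Chills, Flu}.
Excluding nodes already adjacent to Cough (Rash, Sepsis), the co-parent-only contribution is {Chills, Flu}.

{Chills, Flu}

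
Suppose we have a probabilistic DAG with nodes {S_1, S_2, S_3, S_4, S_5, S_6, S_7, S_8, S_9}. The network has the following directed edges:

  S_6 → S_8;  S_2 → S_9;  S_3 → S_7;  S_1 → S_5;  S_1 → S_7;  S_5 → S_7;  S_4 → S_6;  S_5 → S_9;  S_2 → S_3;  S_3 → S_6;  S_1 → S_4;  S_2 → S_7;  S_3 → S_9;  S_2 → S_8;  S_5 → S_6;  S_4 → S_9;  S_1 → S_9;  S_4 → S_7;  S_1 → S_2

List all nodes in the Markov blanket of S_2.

Parents of S_2: S_1.
S_2 has children S_3, S_7, S_8, S_9.
Other parents of S_2's children:
  S_3: no additional parents.
  S_7 also has parents S_1, S_3, S_4, S_5.
  S_8's other parent is S_6.
  S_9's other parents are S_1, S_3, S_4, S_5.
Union: {S_1} ∪ {S_3, S_7, S_8, S_9} ∪ {S_1, S_3, S_4, S_5, S_6} = {S_1, S_3, S_4, S_5, S_6, S_7, S_8, S_9}.

{S_1, S_3, S_4, S_5, S_6, S_7, S_8, S_9}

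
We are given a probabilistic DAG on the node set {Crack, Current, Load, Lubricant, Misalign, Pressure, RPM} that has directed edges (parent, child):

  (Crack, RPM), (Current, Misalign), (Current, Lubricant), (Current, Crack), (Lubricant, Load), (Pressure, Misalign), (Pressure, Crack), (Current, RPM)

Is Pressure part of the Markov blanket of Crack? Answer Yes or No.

Pressure is a parent of Crack.
So Pressure ∈ MB(Crack).

Yes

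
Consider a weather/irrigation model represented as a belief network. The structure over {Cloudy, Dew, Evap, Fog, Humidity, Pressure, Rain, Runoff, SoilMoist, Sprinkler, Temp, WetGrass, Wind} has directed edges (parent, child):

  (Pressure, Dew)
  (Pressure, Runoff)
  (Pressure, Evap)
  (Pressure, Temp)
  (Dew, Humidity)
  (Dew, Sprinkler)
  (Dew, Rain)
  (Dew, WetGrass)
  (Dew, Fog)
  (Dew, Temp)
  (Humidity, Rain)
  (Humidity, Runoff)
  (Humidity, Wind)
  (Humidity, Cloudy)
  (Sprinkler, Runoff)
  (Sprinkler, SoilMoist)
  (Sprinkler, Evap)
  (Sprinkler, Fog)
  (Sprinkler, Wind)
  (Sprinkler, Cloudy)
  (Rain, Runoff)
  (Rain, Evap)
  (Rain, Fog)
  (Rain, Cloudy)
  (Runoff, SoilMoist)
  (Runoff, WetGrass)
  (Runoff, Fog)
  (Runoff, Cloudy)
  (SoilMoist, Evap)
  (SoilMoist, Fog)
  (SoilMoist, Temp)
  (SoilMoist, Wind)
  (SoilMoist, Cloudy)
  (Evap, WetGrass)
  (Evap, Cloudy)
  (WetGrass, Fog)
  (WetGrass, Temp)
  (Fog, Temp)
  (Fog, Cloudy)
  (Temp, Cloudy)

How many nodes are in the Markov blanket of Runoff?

11

Runoff has parents Humidity, Pressure, Rain, Sprinkler.
Runoff's children: Cloudy, Fog, SoilMoist, WetGrass.
Co-parents of Runoff (other parents of its children):
  SoilMoist: Sprinkler
  WetGrass: Dew, Evap
  Fog: Dew, Rain, SoilMoist, Sprinkler, WetGrass
  Cloudy: Evap, Fog, Humidity, Rain, SoilMoist, Sprinkler, Temp
MB(Runoff) = {Cloudy, Dew, Evap, Fog, Humidity, Pressure, Rain, SoilMoist, Sprinkler, Temp, WetGrass}, which has 11 nodes.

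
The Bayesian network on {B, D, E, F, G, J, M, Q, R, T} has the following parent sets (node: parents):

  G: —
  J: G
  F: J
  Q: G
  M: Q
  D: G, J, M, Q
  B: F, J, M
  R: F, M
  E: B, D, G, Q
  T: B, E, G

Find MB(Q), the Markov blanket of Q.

Q's children: D, E, M.
Pa(Q) = {G}.
For each child, the remaining parents (spouses of Q):
  M: —
  D: G, J, M
  E: B, D, G
MB(Q) = {B, D, E, G, J, M}.

{B, D, E, G, J, M}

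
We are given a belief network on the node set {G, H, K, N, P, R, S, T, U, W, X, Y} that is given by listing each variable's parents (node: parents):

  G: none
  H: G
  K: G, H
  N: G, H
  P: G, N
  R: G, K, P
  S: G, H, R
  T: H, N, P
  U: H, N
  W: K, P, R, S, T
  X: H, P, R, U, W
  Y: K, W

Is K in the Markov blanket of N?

A node's Markov blanket = Pa ∪ Ch ∪ (parents of Ch other than the node itself).
Pa(N) = {G, H}.
Ch(N) = {P, T, U}.
For each child, the remaining parents (spouses of N):
  P: G
  T: H, P
  U: H
MB(N) = {G, H, P, T, U}; K is not in this set.

No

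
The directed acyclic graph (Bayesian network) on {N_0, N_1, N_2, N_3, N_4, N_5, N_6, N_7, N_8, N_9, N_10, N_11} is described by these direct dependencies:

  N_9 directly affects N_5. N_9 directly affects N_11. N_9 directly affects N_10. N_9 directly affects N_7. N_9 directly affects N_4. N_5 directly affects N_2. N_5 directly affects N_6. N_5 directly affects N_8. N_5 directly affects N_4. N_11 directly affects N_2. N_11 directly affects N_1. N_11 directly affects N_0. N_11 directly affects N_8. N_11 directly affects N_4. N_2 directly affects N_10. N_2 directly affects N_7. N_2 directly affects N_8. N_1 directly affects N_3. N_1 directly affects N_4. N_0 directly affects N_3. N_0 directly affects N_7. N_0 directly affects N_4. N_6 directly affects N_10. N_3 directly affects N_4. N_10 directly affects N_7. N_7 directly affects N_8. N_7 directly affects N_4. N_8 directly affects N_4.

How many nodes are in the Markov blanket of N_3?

A node's Markov blanket = Pa ∪ Ch ∪ (parents of Ch other than the node itself).
N_3's parents: N_0, N_1.
Children of N_3: N_4.
For each child, the remaining parents (spouses of N_3):
  N_4 also has parents N_0, N_1, N_5, N_7, N_8, N_9, N_11.
MB(N_3) = {N_0, N_1, N_4, N_5, N_7, N_8, N_9, N_11}, which has 8 nodes.

8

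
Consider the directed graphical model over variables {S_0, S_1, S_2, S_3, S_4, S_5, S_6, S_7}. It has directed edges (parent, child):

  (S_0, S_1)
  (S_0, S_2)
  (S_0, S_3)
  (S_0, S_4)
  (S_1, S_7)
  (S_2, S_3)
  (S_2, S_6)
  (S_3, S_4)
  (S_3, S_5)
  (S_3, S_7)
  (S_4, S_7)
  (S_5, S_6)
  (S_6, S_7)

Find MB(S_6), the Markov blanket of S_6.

S_6's parents: S_2, S_5.
S_6 has child S_7.
Parents of each child, excluding S_6:
  S_7's other parents are S_1, S_3, S_4.
Taking the union gives {S_1, S_2, S_3, S_4, S_5, S_7}.

{S_1, S_2, S_3, S_4, S_5, S_7}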